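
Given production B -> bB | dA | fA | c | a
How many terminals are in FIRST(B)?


Production: B -> bB | dA | fA | c | a
Examining each alternative for leading terminals:
  B -> bB : first terminal = 'b'
  B -> dA : first terminal = 'd'
  B -> fA : first terminal = 'f'
  B -> c : first terminal = 'c'
  B -> a : first terminal = 'a'
FIRST(B) = {a, b, c, d, f}
Count: 5

5


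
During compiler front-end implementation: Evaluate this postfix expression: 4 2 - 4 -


Processing tokens left to right:
Push 4, Push 2
Pop 4 and 2, compute 4 - 2 = 2, push 2
Push 4
Pop 2 and 4, compute 2 - 4 = -2, push -2
Stack result: -2

-2


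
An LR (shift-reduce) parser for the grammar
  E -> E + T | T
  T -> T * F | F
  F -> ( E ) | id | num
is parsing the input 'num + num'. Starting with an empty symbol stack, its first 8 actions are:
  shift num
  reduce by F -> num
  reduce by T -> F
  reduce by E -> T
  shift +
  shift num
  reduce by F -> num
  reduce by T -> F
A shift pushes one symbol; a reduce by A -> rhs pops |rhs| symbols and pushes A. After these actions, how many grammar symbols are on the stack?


Tracking the symbol stack through each action:
  Action 1: shift 'num' : push -> stack = [num] (size 1)
  Action 2: reduce by F -> num : pop 1, push F -> stack = [F] (size 1)
  Action 3: reduce by T -> F : pop 1, push T -> stack = [T] (size 1)
  Action 4: reduce by E -> T : pop 1, push E -> stack = [E] (size 1)
  Action 5: shift '+' : push -> stack = [E, +] (size 2)
  Action 6: shift 'num' : push -> stack = [E, +, num] (size 3)
  Action 7: reduce by F -> num : pop 1, push F -> stack = [E, +, F] (size 3)
  Action 8: reduce by T -> F : pop 1, push T -> stack = [E, +, T] (size 3)
Final stack size: 3

3


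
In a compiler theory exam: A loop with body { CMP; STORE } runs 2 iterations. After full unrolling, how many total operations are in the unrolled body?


Loop body operations: CMP, STORE (2 ops per iteration)
Unrolling 2 iterations:
  Iteration 1: CMP, STORE (2 ops)
  Iteration 2: CMP, STORE (2 ops)
Total: 2 iterations * 2 ops/iter = 4 operations

4


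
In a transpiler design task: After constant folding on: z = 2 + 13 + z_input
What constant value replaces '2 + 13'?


Identifying constant sub-expression:
  Original: z = 2 + 13 + z_input
  2 and 13 are both compile-time constants
  Evaluating: 2 + 13 = 15
  After folding: z = 15 + z_input

15


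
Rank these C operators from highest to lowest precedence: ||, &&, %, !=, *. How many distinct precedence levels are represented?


Looking up precedence for each operator:
  || -> precedence 1
  && -> precedence 2
  % -> precedence 6
  != -> precedence 3
  * -> precedence 6
Sorted highest to lowest: %, *, !=, &&, ||
Distinct precedence values: [6, 3, 2, 1]
Number of distinct levels: 4

4


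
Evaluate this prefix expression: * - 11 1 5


Parsing prefix expression: * - 11 1 5
Step 1: Innermost operation '- 11 1'
  11 - 1 = 10
Step 2: Outer operation '* [10] 5'
  10 * 5 = 50

50


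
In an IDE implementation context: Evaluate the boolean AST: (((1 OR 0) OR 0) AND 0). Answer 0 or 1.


Step 1: Evaluate inner node
  1 OR 0 = 1
Step 2: Evaluate next node
  1 OR 0 = 1
Step 3: Evaluate root node
  1 AND 0 = 0

0


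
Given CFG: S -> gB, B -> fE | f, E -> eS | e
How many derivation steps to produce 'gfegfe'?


Grammar: S -> gB, B -> fE | f, E -> eS | e
Deriving 'gfegfe':
Step 1: S -> gB => gB
Step 2: B -> fE => gfE
Step 3: E -> eS => gfeS
Step 4: S -> gB => gfegB
Step 5: B -> fE => gfegfE
Step 6: E -> e => gfegfe
Total derivation steps: 6

6


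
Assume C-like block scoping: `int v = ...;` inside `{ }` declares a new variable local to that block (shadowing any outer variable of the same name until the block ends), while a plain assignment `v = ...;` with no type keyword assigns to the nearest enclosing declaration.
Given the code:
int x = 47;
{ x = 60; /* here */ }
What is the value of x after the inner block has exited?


Analyzing scoping rules:
Outer scope: declares x = 47
Inner block: 'x = 60;' has no type keyword, so it is an assignment to the outer x (no shadowing)
The assignment changed the outer variable itself, so the new value persists after the block -> 60
Result: 60

60


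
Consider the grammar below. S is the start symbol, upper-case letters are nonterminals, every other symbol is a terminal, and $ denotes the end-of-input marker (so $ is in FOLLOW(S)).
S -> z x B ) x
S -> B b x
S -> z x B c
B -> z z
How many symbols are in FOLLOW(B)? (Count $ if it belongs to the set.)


S is the start symbol and does not occur in any rule body, so FOLLOW(S) = {$}.
Examining every occurrence of B in a rule body:
  S -> z x B ) x : B is followed by terminal ')' -> add ')'
  S -> B b x : B is followed by terminal 'b' -> add 'b'
  S -> z x B c : B is followed by terminal 'c' -> add 'c'
  B -> z z : B does not occur in the body -> contributes nothing
FOLLOW(B) = {), b, c}
Count: 3

3


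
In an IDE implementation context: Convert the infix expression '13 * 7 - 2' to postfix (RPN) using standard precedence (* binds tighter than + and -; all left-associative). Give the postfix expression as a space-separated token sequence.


Applying the shunting-yard algorithm:
  Operand 13 -> output
  Push '*' onto operator stack -> op-stack: [*]
  Operand 7 -> output
  See '-' (prec 1); top '*' (prec 2) >= it -> pop '*' to output
  Push '-' onto operator stack -> op-stack: [-]
  Operand 2 -> output
  End of input: pop '-' to output
Postfix result: 13 7 * 2 -

13 7 * 2 -


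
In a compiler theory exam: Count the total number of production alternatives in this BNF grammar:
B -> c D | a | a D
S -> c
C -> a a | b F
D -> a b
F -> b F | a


Counting alternatives per rule:
  B: 3 alternative(s)
  S: 1 alternative(s)
  C: 2 alternative(s)
  D: 1 alternative(s)
  F: 2 alternative(s)
Sum: 3 + 1 + 2 + 1 + 2 = 9

9


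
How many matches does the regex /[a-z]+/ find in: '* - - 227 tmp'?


Pattern: /[a-z]+/ (identifiers)
Input: '* - - 227 tmp'
Scanning for matches:
  Match 1: 'tmp'
Total matches: 1

1


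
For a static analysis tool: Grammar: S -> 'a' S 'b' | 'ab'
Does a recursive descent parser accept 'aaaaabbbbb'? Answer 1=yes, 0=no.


Grammar accepts strings of the form a^n b^n (n >= 1)
Word: 'aaaaabbbbb'
Counting: 5 a's and 5 b's
Check: 5 == 5? Yes
Derivation (S -> aSb applied 4 time(s), then S -> ab): S => aSb => aaSbb => aaaSbbb => aaaaSbbbb => aaaaabbbbb
Accepted

1


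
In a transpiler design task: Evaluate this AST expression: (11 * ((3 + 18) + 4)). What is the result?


Expression: (11 * ((3 + 18) + 4))
Evaluating step by step:
  3 + 18 = 21
  21 + 4 = 25
  11 * 25 = 275
Result: 275

275


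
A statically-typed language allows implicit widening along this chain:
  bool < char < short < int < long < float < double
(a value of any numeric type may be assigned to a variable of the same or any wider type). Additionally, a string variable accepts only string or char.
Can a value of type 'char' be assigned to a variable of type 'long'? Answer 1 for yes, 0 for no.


Target variable type: long
Source value type: char
Numeric ranks: char=1, long=4
Widening allowed iff rank(source) <= rank(target): 1 <= 4? Yes
Result: 1

1


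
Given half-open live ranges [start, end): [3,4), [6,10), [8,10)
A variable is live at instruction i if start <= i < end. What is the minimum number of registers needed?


Live ranges:
  Var0: [3, 4)
  Var1: [6, 10)
  Var2: [8, 10)
Sweep-line events (position, delta, active):
  pos=3 start -> active=1
  pos=4 end -> active=0
  pos=6 start -> active=1
  pos=8 start -> active=2
  pos=10 end -> active=1
  pos=10 end -> active=0
Maximum simultaneous active: 2
Minimum registers needed: 2

2


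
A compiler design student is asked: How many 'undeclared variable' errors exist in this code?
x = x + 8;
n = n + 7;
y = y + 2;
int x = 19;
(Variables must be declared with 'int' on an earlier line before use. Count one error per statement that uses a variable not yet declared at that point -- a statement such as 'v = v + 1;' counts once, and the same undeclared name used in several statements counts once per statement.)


Scanning code line by line:
  Line 1: use 'x' -> ERROR (undeclared)
  Line 2: use 'n' -> ERROR (undeclared)
  Line 3: use 'y' -> ERROR (undeclared)
  Line 4: declare 'x' -> declared = ['x']
Total undeclared variable errors: 3

3


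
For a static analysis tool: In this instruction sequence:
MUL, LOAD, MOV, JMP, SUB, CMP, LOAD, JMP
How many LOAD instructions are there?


Scanning instruction sequence for LOAD:
  Position 1: MUL
  Position 2: LOAD <- MATCH
  Position 3: MOV
  Position 4: JMP
  Position 5: SUB
  Position 6: CMP
  Position 7: LOAD <- MATCH
  Position 8: JMP
Matches at positions: [2, 7]
Total LOAD count: 2

2


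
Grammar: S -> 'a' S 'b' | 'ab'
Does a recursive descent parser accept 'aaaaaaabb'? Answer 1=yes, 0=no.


Grammar accepts strings of the form a^n b^n (n >= 1)
Word: 'aaaaaaabb'
Counting: 7 a's and 2 b's
Check: 7 == 2? No
Mismatch: a-count != b-count
Rejected

0


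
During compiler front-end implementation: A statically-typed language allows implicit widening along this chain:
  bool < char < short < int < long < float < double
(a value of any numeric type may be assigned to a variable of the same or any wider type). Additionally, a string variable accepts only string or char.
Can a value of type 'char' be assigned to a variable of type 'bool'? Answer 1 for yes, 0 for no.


Target variable type: bool
Source value type: char
Numeric ranks: char=1, bool=0
Widening allowed iff rank(source) <= rank(target): 1 <= 0? No
Result: 0

0


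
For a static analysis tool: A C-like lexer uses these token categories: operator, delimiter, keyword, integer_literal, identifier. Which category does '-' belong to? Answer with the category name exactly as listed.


Token: '-'
Checking categories:
  identifier: no
  integer_literal: no
  operator: YES
  keyword: no
  delimiter: no
Category: operator

operator


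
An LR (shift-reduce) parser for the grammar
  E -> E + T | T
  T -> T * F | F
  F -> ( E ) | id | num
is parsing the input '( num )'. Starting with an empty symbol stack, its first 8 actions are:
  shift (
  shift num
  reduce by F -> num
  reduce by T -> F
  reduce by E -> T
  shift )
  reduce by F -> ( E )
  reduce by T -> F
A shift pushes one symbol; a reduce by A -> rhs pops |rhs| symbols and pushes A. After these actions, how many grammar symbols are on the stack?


Tracking the symbol stack through each action:
  Action 1: shift '(' : push -> stack = [(] (size 1)
  Action 2: shift 'num' : push -> stack = [(, num] (size 2)
  Action 3: reduce by F -> num : pop 1, push F -> stack = [(, F] (size 2)
  Action 4: reduce by T -> F : pop 1, push T -> stack = [(, T] (size 2)
  Action 5: reduce by E -> T : pop 1, push E -> stack = [(, E] (size 2)
  Action 6: shift ')' : push -> stack = [(, E, )] (size 3)
  Action 7: reduce by F -> ( E ) : pop 3, push F -> stack = [F] (size 1)
  Action 8: reduce by T -> F : pop 1, push T -> stack = [T] (size 1)
Final stack size: 1

1


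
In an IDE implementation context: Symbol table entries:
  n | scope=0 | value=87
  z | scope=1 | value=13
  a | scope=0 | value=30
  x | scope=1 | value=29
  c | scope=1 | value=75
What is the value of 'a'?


Searching symbol table for 'a':
  n | scope=0 | value=87
  z | scope=1 | value=13
  a | scope=0 | value=30 <- MATCH
  x | scope=1 | value=29
  c | scope=1 | value=75
Found 'a' at scope 0 with value 30

30


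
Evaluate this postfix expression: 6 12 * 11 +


Processing tokens left to right:
Push 6, Push 12
Pop 6 and 12, compute 6 * 12 = 72, push 72
Push 11
Pop 72 and 11, compute 72 + 11 = 83, push 83
Stack result: 83

83


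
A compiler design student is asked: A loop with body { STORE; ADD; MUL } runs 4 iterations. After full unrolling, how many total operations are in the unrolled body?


Loop body operations: STORE, ADD, MUL (3 ops per iteration)
Unrolling 4 iterations:
  Iteration 1: STORE, ADD, MUL (3 ops)
  Iteration 2: STORE, ADD, MUL (3 ops)
  Iteration 3: STORE, ADD, MUL (3 ops)
  Iteration 4: STORE, ADD, MUL (3 ops)
Total: 4 iterations * 3 ops/iter = 12 operations

12


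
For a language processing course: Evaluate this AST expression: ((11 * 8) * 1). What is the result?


Expression: ((11 * 8) * 1)
Evaluating step by step:
  11 * 8 = 88
  88 * 1 = 88
Result: 88

88


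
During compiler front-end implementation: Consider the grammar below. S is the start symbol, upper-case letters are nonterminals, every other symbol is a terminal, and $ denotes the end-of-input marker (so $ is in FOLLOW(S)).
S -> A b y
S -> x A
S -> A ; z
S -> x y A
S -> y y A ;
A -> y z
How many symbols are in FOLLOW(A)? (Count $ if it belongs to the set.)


S is the start symbol and does not occur in any rule body, so FOLLOW(S) = {$}.
Examining every occurrence of A in a rule body:
  S -> A b y : A is followed by terminal 'b' -> add 'b'
  S -> x A : A is at the right end -> add FOLLOW(S) = {$}
  S -> A ; z : A is followed by terminal ';' -> add ';'
  S -> x y A : A is at the right end -> add FOLLOW(S) = {$} (already in the set)
  S -> y y A ; : A is followed by terminal ';' -> add ';' (already in the set)
  A -> y z : A does not occur in the body -> contributes nothing
FOLLOW(A) = {;, b, $}
Count: 3

3


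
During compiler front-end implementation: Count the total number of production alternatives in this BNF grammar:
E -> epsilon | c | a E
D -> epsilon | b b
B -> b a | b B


Counting alternatives per rule:
  E: 3 alternative(s)
  D: 2 alternative(s)
  B: 2 alternative(s)
Sum: 3 + 2 + 2 = 7

7


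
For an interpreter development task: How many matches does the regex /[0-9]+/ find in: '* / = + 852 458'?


Pattern: /[0-9]+/ (int literals)
Input: '* / = + 852 458'
Scanning for matches:
  Match 1: '852'
  Match 2: '458'
Total matches: 2

2


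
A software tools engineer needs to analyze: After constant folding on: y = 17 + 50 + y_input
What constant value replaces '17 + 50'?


Identifying constant sub-expression:
  Original: y = 17 + 50 + y_input
  17 and 50 are both compile-time constants
  Evaluating: 17 + 50 = 67
  After folding: y = 67 + y_input

67


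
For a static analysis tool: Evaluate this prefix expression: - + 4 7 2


Parsing prefix expression: - + 4 7 2
Step 1: Innermost operation '+ 4 7'
  4 + 7 = 11
Step 2: Outer operation '- [11] 2'
  11 - 2 = 9

9


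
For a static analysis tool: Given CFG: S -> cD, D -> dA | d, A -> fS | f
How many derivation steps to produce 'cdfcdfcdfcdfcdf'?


Grammar: S -> cD, D -> dA | d, A -> fS | f
Deriving 'cdfcdfcdfcdfcdf':
Step 1: S -> cD => cD
Step 2: D -> dA => cdA
Step 3: A -> fS => cdfS
Step 4: S -> cD => cdfcD
Step 5: D -> dA => cdfcdA
Step 6: A -> fS => cdfcdfS
Step 7: S -> cD => cdfcdfcD
Step 8: D -> dA => cdfcdfcdA
Step 9: A -> fS => cdfcdfcdfS
Step 10: S -> cD => cdfcdfcdfcD
Step 11: D -> dA => cdfcdfcdfcdA
Step 12: A -> fS => cdfcdfcdfcdfS
Step 13: S -> cD => cdfcdfcdfcdfcD
Step 14: D -> dA => cdfcdfcdfcdfcdA
Step 15: A -> f => cdfcdfcdfcdfcdf
Total derivation steps: 15

15


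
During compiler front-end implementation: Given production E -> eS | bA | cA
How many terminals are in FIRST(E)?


Production: E -> eS | bA | cA
Examining each alternative for leading terminals:
  E -> eS : first terminal = 'e'
  E -> bA : first terminal = 'b'
  E -> cA : first terminal = 'c'
FIRST(E) = {b, c, e}
Count: 3

3


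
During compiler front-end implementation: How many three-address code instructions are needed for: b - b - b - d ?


Expression: b - b - b - d
Generating three-address code (respecting * over +/- precedence):
  Instruction 1: t1 = b - b
  Instruction 2: t2 = t1 - b
  Instruction 3: t3 = t2 - d
Total instructions: 3

3


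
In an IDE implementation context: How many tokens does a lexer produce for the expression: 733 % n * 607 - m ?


Scanning '733 % n * 607 - m'
Token 1: '733' -> integer_literal
Token 2: '%' -> operator
Token 3: 'n' -> identifier
Token 4: '*' -> operator
Token 5: '607' -> integer_literal
Token 6: '-' -> operator
Token 7: 'm' -> identifier
Total tokens: 7

7


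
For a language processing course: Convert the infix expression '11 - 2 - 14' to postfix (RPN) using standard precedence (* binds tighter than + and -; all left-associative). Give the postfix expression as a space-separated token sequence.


Applying the shunting-yard algorithm:
  Operand 11 -> output
  Push '-' onto operator stack -> op-stack: [-]
  Operand 2 -> output
  See '-' (prec 1); top '-' (prec 1) >= it -> pop '-' to output
  Push '-' onto operator stack -> op-stack: [-]
  Operand 14 -> output
  End of input: pop '-' to output
Postfix result: 11 2 - 14 -

11 2 - 14 -


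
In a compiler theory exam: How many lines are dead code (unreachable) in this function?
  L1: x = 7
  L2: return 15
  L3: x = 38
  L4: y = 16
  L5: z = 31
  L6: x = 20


Analyzing control flow:
  L1: reachable (before return)
  L2: reachable (return statement)
  L3: DEAD (after return at L2)
  L4: DEAD (after return at L2)
  L5: DEAD (after return at L2)
  L6: DEAD (after return at L2)
Return at L2, total lines = 6
Dead lines: L3 through L6
Count: 4

4


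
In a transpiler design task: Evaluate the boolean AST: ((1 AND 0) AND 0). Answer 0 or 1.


Step 1: Evaluate inner node
  1 AND 0 = 0
Step 2: Evaluate root node
  0 AND 0 = 0

0


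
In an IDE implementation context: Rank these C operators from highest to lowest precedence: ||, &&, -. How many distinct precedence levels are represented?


Looking up precedence for each operator:
  || -> precedence 1
  && -> precedence 2
  - -> precedence 5
Sorted highest to lowest: -, &&, ||
Distinct precedence values: [5, 2, 1]
Number of distinct levels: 3

3


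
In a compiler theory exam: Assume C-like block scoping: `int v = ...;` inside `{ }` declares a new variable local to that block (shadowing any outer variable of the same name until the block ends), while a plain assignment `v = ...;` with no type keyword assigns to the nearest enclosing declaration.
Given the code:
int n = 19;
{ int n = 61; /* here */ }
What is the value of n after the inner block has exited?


Analyzing scoping rules:
Outer scope: declares n = 19
Inner block: 'int n = 61;' declares a NEW n that shadows the outer one
When the block exits the inner n goes out of scope; the outer n was never modified -> 19
Result: 19

19


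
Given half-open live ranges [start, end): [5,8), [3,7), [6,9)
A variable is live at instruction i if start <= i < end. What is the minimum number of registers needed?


Live ranges:
  Var0: [5, 8)
  Var1: [3, 7)
  Var2: [6, 9)
Sweep-line events (position, delta, active):
  pos=3 start -> active=1
  pos=5 start -> active=2
  pos=6 start -> active=3
  pos=7 end -> active=2
  pos=8 end -> active=1
  pos=9 end -> active=0
Maximum simultaneous active: 3
Minimum registers needed: 3

3


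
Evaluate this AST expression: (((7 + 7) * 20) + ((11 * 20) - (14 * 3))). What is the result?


Expression: (((7 + 7) * 20) + ((11 * 20) - (14 * 3)))
Evaluating step by step:
  7 + 7 = 14
  14 * 20 = 280
  11 * 20 = 220
  14 * 3 = 42
  220 - 42 = 178
  280 + 178 = 458
Result: 458

458


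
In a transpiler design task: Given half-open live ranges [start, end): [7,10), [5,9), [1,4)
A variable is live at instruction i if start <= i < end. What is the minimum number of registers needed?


Live ranges:
  Var0: [7, 10)
  Var1: [5, 9)
  Var2: [1, 4)
Sweep-line events (position, delta, active):
  pos=1 start -> active=1
  pos=4 end -> active=0
  pos=5 start -> active=1
  pos=7 start -> active=2
  pos=9 end -> active=1
  pos=10 end -> active=0
Maximum simultaneous active: 2
Minimum registers needed: 2

2


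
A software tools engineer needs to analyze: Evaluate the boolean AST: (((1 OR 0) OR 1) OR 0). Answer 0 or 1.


Step 1: Evaluate inner node
  1 OR 0 = 1
Step 2: Evaluate next node
  1 OR 1 = 1
Step 3: Evaluate root node
  1 OR 0 = 1

1


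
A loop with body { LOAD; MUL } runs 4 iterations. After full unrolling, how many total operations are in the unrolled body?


Loop body operations: LOAD, MUL (2 ops per iteration)
Unrolling 4 iterations:
  Iteration 1: LOAD, MUL (2 ops)
  Iteration 2: LOAD, MUL (2 ops)
  Iteration 3: LOAD, MUL (2 ops)
  Iteration 4: LOAD, MUL (2 ops)
Total: 4 iterations * 2 ops/iter = 8 operations

8


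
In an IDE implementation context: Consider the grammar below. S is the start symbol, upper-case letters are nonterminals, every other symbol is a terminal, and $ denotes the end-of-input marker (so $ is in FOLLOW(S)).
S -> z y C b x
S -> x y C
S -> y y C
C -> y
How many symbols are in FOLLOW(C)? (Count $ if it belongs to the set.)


S is the start symbol and does not occur in any rule body, so FOLLOW(S) = {$}.
Examining every occurrence of C in a rule body:
  S -> z y C b x : C is followed by terminal 'b' -> add 'b'
  S -> x y C : C is at the right end -> add FOLLOW(S) = {$}
  S -> y y C : C is at the right end -> add FOLLOW(S) = {$} (already in the set)
  C -> y : C does not occur in the body -> contributes nothing
FOLLOW(C) = {b, $}
Count: 2

2


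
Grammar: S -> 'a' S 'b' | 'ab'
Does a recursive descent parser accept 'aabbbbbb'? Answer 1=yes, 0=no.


Grammar accepts strings of the form a^n b^n (n >= 1)
Word: 'aabbbbbb'
Counting: 2 a's and 6 b's
Check: 2 == 6? No
Mismatch: a-count != b-count
Rejected

0


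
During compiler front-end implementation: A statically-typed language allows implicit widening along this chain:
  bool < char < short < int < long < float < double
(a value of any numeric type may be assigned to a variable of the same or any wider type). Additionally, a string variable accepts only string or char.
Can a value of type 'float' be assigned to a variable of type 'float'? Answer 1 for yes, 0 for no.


Target variable type: float
Source value type: float
Numeric ranks: float=5, float=5
Widening allowed iff rank(source) <= rank(target): 5 <= 5? Yes
Result: 1

1


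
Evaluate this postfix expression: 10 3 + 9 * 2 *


Processing tokens left to right:
Push 10, Push 3
Pop 10 and 3, compute 10 + 3 = 13, push 13
Push 9
Pop 13 and 9, compute 13 * 9 = 117, push 117
Push 2
Pop 117 and 2, compute 117 * 2 = 234, push 234
Stack result: 234

234


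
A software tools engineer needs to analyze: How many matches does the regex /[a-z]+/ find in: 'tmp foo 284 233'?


Pattern: /[a-z]+/ (identifiers)
Input: 'tmp foo 284 233'
Scanning for matches:
  Match 1: 'tmp'
  Match 2: 'foo'
Total matches: 2

2


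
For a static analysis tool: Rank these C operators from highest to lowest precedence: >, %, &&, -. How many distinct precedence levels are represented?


Looking up precedence for each operator:
  > -> precedence 4
  % -> precedence 6
  && -> precedence 2
  - -> precedence 5
Sorted highest to lowest: %, -, >, &&
Distinct precedence values: [6, 5, 4, 2]
Number of distinct levels: 4

4


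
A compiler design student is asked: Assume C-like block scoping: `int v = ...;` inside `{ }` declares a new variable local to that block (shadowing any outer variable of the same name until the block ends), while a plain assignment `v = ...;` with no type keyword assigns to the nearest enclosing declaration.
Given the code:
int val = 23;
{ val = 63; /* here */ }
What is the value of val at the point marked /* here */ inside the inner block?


Analyzing scoping rules:
Outer scope: declares val = 23
Inner block: 'val = 63;' has no type keyword, so it is an assignment to the outer val (no shadowing)
Inside the block, after the assignment -> 63
Result: 63

63


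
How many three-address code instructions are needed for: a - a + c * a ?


Expression: a - a + c * a
Generating three-address code (respecting * over +/- precedence):
  Instruction 1: t1 = c * a
  Instruction 2: t2 = a - a
  Instruction 3: t3 = t2 + t1
Total instructions: 3

3


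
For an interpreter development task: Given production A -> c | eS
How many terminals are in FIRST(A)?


Production: A -> c | eS
Examining each alternative for leading terminals:
  A -> c : first terminal = 'c'
  A -> eS : first terminal = 'e'
FIRST(A) = {c, e}
Count: 2

2


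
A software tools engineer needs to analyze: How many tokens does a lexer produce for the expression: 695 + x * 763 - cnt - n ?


Scanning '695 + x * 763 - cnt - n'
Token 1: '695' -> integer_literal
Token 2: '+' -> operator
Token 3: 'x' -> identifier
Token 4: '*' -> operator
Token 5: '763' -> integer_literal
Token 6: '-' -> operator
Token 7: 'cnt' -> identifier
Token 8: '-' -> operator
Token 9: 'n' -> identifier
Total tokens: 9

9


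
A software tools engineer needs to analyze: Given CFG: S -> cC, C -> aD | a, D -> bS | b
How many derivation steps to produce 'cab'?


Grammar: S -> cC, C -> aD | a, D -> bS | b
Deriving 'cab':
Step 1: S -> cC => cC
Step 2: C -> aD => caD
Step 3: D -> b => cab
Total derivation steps: 3

3


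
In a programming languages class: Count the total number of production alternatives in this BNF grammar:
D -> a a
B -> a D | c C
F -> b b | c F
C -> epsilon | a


Counting alternatives per rule:
  D: 1 alternative(s)
  B: 2 alternative(s)
  F: 2 alternative(s)
  C: 2 alternative(s)
Sum: 1 + 2 + 2 + 2 = 7

7


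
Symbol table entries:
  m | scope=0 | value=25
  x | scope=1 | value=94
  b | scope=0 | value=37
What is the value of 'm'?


Searching symbol table for 'm':
  m | scope=0 | value=25 <- MATCH
  x | scope=1 | value=94
  b | scope=0 | value=37
Found 'm' at scope 0 with value 25

25


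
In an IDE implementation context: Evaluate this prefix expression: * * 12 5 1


Parsing prefix expression: * * 12 5 1
Step 1: Innermost operation '* 12 5'
  12 * 5 = 60
Step 2: Outer operation '* [60] 1'
  60 * 1 = 60

60


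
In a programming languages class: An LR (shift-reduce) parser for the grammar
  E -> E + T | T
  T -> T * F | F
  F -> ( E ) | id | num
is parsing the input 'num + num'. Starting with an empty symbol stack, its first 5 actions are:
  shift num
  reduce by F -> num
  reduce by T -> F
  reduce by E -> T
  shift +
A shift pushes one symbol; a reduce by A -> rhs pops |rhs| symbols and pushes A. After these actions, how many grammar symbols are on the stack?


Tracking the symbol stack through each action:
  Action 1: shift 'num' : push -> stack = [num] (size 1)
  Action 2: reduce by F -> num : pop 1, push F -> stack = [F] (size 1)
  Action 3: reduce by T -> F : pop 1, push T -> stack = [T] (size 1)
  Action 4: reduce by E -> T : pop 1, push E -> stack = [E] (size 1)
  Action 5: shift '+' : push -> stack = [E, +] (size 2)
Final stack size: 2

2


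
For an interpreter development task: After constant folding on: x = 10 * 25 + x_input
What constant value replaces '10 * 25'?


Identifying constant sub-expression:
  Original: x = 10 * 25 + x_input
  10 and 25 are both compile-time constants
  Evaluating: 10 * 25 = 250
  After folding: x = 250 + x_input

250


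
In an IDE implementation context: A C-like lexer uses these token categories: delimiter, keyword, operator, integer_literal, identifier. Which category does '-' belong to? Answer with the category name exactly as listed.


Token: '-'
Checking categories:
  identifier: no
  integer_literal: no
  operator: YES
  keyword: no
  delimiter: no
Category: operator

operator


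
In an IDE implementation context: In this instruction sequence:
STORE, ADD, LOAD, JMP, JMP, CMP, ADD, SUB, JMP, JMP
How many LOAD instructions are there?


Scanning instruction sequence for LOAD:
  Position 1: STORE
  Position 2: ADD
  Position 3: LOAD <- MATCH
  Position 4: JMP
  Position 5: JMP
  Position 6: CMP
  Position 7: ADD
  Position 8: SUB
  Position 9: JMP
  Position 10: JMP
Matches at positions: [3]
Total LOAD count: 1

1


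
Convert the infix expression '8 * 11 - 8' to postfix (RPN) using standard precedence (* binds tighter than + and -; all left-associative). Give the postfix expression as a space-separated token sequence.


Applying the shunting-yard algorithm:
  Operand 8 -> output
  Push '*' onto operator stack -> op-stack: [*]
  Operand 11 -> output
  See '-' (prec 1); top '*' (prec 2) >= it -> pop '*' to output
  Push '-' onto operator stack -> op-stack: [-]
  Operand 8 -> output
  End of input: pop '-' to output
Postfix result: 8 11 * 8 -

8 11 * 8 -


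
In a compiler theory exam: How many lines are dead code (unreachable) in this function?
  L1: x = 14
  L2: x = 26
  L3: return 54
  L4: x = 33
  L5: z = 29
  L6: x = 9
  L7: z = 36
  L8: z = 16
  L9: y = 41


Analyzing control flow:
  L1: reachable (before return)
  L2: reachable (before return)
  L3: reachable (return statement)
  L4: DEAD (after return at L3)
  L5: DEAD (after return at L3)
  L6: DEAD (after return at L3)
  L7: DEAD (after return at L3)
  L8: DEAD (after return at L3)
  L9: DEAD (after return at L3)
Return at L3, total lines = 9
Dead lines: L4 through L9
Count: 6

6


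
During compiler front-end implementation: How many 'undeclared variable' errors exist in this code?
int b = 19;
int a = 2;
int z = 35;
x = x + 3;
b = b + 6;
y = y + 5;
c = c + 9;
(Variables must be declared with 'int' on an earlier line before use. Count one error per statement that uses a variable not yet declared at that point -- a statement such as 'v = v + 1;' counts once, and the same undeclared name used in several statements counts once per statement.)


Scanning code line by line:
  Line 1: declare 'b' -> declared = ['b']
  Line 2: declare 'a' -> declared = ['a', 'b']
  Line 3: declare 'z' -> declared = ['a', 'b', 'z']
  Line 4: use 'x' -> ERROR (undeclared)
  Line 5: use 'b' -> OK (declared)
  Line 6: use 'y' -> ERROR (undeclared)
  Line 7: use 'c' -> ERROR (undeclared)
Total undeclared variable errors: 3

3


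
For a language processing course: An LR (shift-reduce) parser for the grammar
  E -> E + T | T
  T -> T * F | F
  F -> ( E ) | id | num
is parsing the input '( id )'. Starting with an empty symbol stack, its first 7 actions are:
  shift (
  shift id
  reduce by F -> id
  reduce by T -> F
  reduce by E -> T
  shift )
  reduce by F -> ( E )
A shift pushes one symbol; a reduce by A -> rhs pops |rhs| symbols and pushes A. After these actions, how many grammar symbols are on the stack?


Tracking the symbol stack through each action:
  Action 1: shift '(' : push -> stack = [(] (size 1)
  Action 2: shift 'id' : push -> stack = [(, id] (size 2)
  Action 3: reduce by F -> id : pop 1, push F -> stack = [(, F] (size 2)
  Action 4: reduce by T -> F : pop 1, push T -> stack = [(, T] (size 2)
  Action 5: reduce by E -> T : pop 1, push E -> stack = [(, E] (size 2)
  Action 6: shift ')' : push -> stack = [(, E, )] (size 3)
  Action 7: reduce by F -> ( E ) : pop 3, push F -> stack = [F] (size 1)
Final stack size: 1

1


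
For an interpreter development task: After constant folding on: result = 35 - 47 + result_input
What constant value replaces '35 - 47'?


Identifying constant sub-expression:
  Original: result = 35 - 47 + result_input
  35 and 47 are both compile-time constants
  Evaluating: 35 - 47 = -12
  After folding: result = -12 + result_input

-12


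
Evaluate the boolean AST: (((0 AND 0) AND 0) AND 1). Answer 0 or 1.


Step 1: Evaluate inner node
  0 AND 0 = 0
Step 2: Evaluate next node
  0 AND 0 = 0
Step 3: Evaluate root node
  0 AND 1 = 0

0


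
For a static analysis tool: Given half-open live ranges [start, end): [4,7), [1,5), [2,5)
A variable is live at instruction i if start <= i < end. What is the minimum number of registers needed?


Live ranges:
  Var0: [4, 7)
  Var1: [1, 5)
  Var2: [2, 5)
Sweep-line events (position, delta, active):
  pos=1 start -> active=1
  pos=2 start -> active=2
  pos=4 start -> active=3
  pos=5 end -> active=2
  pos=5 end -> active=1
  pos=7 end -> active=0
Maximum simultaneous active: 3
Minimum registers needed: 3

3


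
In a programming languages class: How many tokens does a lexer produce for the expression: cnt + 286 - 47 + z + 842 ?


Scanning 'cnt + 286 - 47 + z + 842'
Token 1: 'cnt' -> identifier
Token 2: '+' -> operator
Token 3: '286' -> integer_literal
Token 4: '-' -> operator
Token 5: '47' -> integer_literal
Token 6: '+' -> operator
Token 7: 'z' -> identifier
Token 8: '+' -> operator
Token 9: '842' -> integer_literal
Total tokens: 9

9


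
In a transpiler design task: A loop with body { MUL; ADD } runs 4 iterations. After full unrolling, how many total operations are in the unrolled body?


Loop body operations: MUL, ADD (2 ops per iteration)
Unrolling 4 iterations:
  Iteration 1: MUL, ADD (2 ops)
  Iteration 2: MUL, ADD (2 ops)
  Iteration 3: MUL, ADD (2 ops)
  Iteration 4: MUL, ADD (2 ops)
Total: 4 iterations * 2 ops/iter = 8 operations

8


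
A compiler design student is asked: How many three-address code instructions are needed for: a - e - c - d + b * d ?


Expression: a - e - c - d + b * d
Generating three-address code (respecting * over +/- precedence):
  Instruction 1: t1 = b * d
  Instruction 2: t2 = a - e
  Instruction 3: t3 = t2 - c
  Instruction 4: t4 = t3 - d
  Instruction 5: t5 = t4 + t1
Total instructions: 5

5


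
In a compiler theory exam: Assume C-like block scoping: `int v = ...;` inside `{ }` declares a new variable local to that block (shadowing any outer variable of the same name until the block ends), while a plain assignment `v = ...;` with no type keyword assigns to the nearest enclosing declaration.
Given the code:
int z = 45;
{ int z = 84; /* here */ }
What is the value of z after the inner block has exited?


Analyzing scoping rules:
Outer scope: declares z = 45
Inner block: 'int z = 84;' declares a NEW z that shadows the outer one
When the block exits the inner z goes out of scope; the outer z was never modified -> 45
Result: 45

45


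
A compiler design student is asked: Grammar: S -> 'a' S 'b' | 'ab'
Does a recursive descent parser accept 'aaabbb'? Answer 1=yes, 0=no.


Grammar accepts strings of the form a^n b^n (n >= 1)
Word: 'aaabbb'
Counting: 3 a's and 3 b's
Check: 3 == 3? Yes
Derivation (S -> aSb applied 2 time(s), then S -> ab): S => aSb => aaSbb => aaabbb
Accepted

1


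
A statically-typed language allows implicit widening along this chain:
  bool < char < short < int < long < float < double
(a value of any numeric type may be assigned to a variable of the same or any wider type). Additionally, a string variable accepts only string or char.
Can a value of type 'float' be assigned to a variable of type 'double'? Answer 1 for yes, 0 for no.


Target variable type: double
Source value type: float
Numeric ranks: float=5, double=6
Widening allowed iff rank(source) <= rank(target): 5 <= 6? Yes
Result: 1

1


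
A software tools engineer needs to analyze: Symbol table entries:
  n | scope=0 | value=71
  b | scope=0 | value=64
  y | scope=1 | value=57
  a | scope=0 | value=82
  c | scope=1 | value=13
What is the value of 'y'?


Searching symbol table for 'y':
  n | scope=0 | value=71
  b | scope=0 | value=64
  y | scope=1 | value=57 <- MATCH
  a | scope=0 | value=82
  c | scope=1 | value=13
Found 'y' at scope 1 with value 57

57


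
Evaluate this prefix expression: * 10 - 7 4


Parsing prefix expression: * 10 - 7 4
Step 1: Innermost operation '- 7 4'
  7 - 4 = 3
Step 2: Outer operation '* 10 [3]'
  10 * 3 = 30

30


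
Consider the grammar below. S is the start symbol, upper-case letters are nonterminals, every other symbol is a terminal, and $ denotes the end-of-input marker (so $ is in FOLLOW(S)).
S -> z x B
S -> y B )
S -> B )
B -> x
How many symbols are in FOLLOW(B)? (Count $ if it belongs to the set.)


S is the start symbol and does not occur in any rule body, so FOLLOW(S) = {$}.
Examining every occurrence of B in a rule body:
  S -> z x B : B is at the right end -> add FOLLOW(S) = {$}
  S -> y B ) : B is followed by terminal ')' -> add ')'
  S -> B ) : B is followed by terminal ')' -> add ')' (already in the set)
  B -> x : B does not occur in the body -> contributes nothing
FOLLOW(B) = {), $}
Count: 2

2


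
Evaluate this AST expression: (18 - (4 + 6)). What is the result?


Expression: (18 - (4 + 6))
Evaluating step by step:
  4 + 6 = 10
  18 - 10 = 8
Result: 8

8


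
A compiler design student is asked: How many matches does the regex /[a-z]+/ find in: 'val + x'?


Pattern: /[a-z]+/ (identifiers)
Input: 'val + x'
Scanning for matches:
  Match 1: 'val'
  Match 2: 'x'
Total matches: 2

2


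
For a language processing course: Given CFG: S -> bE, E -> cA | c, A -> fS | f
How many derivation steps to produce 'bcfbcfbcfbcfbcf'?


Grammar: S -> bE, E -> cA | c, A -> fS | f
Deriving 'bcfbcfbcfbcfbcf':
Step 1: S -> bE => bE
Step 2: E -> cA => bcA
Step 3: A -> fS => bcfS
Step 4: S -> bE => bcfbE
Step 5: E -> cA => bcfbcA
Step 6: A -> fS => bcfbcfS
Step 7: S -> bE => bcfbcfbE
Step 8: E -> cA => bcfbcfbcA
Step 9: A -> fS => bcfbcfbcfS
Step 10: S -> bE => bcfbcfbcfbE
Step 11: E -> cA => bcfbcfbcfbcA
Step 12: A -> fS => bcfbcfbcfbcfS
Step 13: S -> bE => bcfbcfbcfbcfbE
Step 14: E -> cA => bcfbcfbcfbcfbcA
Step 15: A -> f => bcfbcfbcfbcfbcf
Total derivation steps: 15

15


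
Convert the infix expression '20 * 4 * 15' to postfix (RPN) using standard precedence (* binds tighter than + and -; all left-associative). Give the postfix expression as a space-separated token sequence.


Applying the shunting-yard algorithm:
  Operand 20 -> output
  Push '*' onto operator stack -> op-stack: [*]
  Operand 4 -> output
  See '*' (prec 2); top '*' (prec 2) >= it -> pop '*' to output
  Push '*' onto operator stack -> op-stack: [*]
  Operand 15 -> output
  End of input: pop '*' to output
Postfix result: 20 4 * 15 *

20 4 * 15 *


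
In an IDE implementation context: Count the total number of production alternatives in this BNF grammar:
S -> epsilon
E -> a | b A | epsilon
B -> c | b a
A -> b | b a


Counting alternatives per rule:
  S: 1 alternative(s)
  E: 3 alternative(s)
  B: 2 alternative(s)
  A: 2 alternative(s)
Sum: 1 + 3 + 2 + 2 = 8

8


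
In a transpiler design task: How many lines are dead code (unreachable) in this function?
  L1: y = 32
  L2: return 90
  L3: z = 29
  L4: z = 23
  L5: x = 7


Analyzing control flow:
  L1: reachable (before return)
  L2: reachable (return statement)
  L3: DEAD (after return at L2)
  L4: DEAD (after return at L2)
  L5: DEAD (after return at L2)
Return at L2, total lines = 5
Dead lines: L3 through L5
Count: 3

3


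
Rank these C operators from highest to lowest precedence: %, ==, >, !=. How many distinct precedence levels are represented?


Looking up precedence for each operator:
  % -> precedence 6
  == -> precedence 3
  > -> precedence 4
  != -> precedence 3
Sorted highest to lowest: %, >, ==, !=
Distinct precedence values: [6, 4, 3]
Number of distinct levels: 3

3


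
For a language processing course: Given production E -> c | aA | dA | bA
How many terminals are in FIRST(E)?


Production: E -> c | aA | dA | bA
Examining each alternative for leading terminals:
  E -> c : first terminal = 'c'
  E -> aA : first terminal = 'a'
  E -> dA : first terminal = 'd'
  E -> bA : first terminal = 'b'
FIRST(E) = {a, b, c, d}
Count: 4

4


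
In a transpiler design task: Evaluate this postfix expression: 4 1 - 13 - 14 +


Processing tokens left to right:
Push 4, Push 1
Pop 4 and 1, compute 4 - 1 = 3, push 3
Push 13
Pop 3 and 13, compute 3 - 13 = -10, push -10
Push 14
Pop -10 and 14, compute -10 + 14 = 4, push 4
Stack result: 4

4


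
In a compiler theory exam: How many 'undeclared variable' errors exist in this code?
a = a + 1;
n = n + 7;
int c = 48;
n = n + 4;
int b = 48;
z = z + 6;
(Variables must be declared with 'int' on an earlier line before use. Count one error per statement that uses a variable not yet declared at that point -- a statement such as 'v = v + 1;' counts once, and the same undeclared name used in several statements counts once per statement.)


Scanning code line by line:
  Line 1: use 'a' -> ERROR (undeclared)
  Line 2: use 'n' -> ERROR (undeclared)
  Line 3: declare 'c' -> declared = ['c']
  Line 4: use 'n' -> ERROR (undeclared)
  Line 5: declare 'b' -> declared = ['b', 'c']
  Line 6: use 'z' -> ERROR (undeclared)
Total undeclared variable errors: 4

4
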